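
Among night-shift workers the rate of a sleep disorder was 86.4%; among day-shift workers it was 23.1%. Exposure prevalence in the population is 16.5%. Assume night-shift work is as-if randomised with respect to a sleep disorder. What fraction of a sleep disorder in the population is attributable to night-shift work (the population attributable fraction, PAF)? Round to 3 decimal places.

p₁ = 0.864, p₀ = 0.231.
Overall risk P(Y=1) = π·p₁ + (1−π)·p₀ = 0.165×0.864 + 0.835×0.231 = 0.33544.
Under exogeneity, PAF = [P(Y=1) − p₀] / P(Y=1).
PAF = (0.33544 − 0.231) / 0.33544 ≈ 0.3114

PAF ≈ 0.311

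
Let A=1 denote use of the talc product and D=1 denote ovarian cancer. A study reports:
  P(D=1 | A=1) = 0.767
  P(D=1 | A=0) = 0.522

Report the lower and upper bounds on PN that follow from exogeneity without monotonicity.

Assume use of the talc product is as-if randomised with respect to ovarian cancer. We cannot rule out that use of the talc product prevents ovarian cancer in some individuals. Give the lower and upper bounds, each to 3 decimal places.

0.319 ≤ PN ≤ 0.623

Let p₁ = 0.767, p₀ = 0.522.
Under exogeneity alone the bounds on PN are max{0,(p₁−p₀)/p₁} ≤ PN ≤ min{1,(1−p₀)/p₁}.
  lower = (p₁ − p₀)/p₁ = 0.245 / 0.767 ≈ 0.3194
  upper = min{1, (1 − p₀)/p₁} = 0.478 / 0.767 ≈ 0.6232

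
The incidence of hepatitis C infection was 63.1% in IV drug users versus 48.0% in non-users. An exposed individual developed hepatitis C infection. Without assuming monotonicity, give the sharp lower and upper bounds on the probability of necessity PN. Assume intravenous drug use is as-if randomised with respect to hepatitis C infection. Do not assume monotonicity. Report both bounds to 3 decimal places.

0.239 ≤ PN ≤ 0.824

p₁ = 0.631, p₀ = 0.48.
Under exogeneity alone the bounds on PN are max{0,(p₁−p₀)/p₁} ≤ PN ≤ min{1,(1−p₀)/p₁}.
  lower = (p₁ − p₀)/p₁ = 0.151 / 0.631 ≈ 0.2393
  upper = min{1, (1 − p₀)/p₁} = 0.52 / 0.631 ≈ 0.8241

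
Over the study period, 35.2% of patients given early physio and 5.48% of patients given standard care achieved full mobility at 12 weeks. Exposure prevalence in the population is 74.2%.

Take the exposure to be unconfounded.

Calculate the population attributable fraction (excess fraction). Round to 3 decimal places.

PAF ≈ 0.801

p₁ = 0.352, p₀ = 0.0548.
Overall risk P(Y=1) = π·p₁ + (1−π)·p₀ = 0.742×0.352 + 0.258×0.0548 = 0.27532.
Under exogeneity, PAF = [P(Y=1) − p₀] / P(Y=1).
PAF = (0.27532 − 0.0548) / 0.27532 ≈ 0.8010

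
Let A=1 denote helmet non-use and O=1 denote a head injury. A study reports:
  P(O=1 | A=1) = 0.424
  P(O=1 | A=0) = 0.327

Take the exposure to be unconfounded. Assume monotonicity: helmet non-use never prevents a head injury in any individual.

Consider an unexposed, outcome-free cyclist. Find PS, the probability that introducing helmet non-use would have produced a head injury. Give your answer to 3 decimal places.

Let p₁ = 0.424, p₀ = 0.327.
Under exogeneity and monotonicity, PS = (p₁ − p₀) / (1 − p₀).
PS = (0.424 − 0.327) / (1 − 0.327) = 0.097 / 0.673 ≈ 0.1441

PS ≈ 0.144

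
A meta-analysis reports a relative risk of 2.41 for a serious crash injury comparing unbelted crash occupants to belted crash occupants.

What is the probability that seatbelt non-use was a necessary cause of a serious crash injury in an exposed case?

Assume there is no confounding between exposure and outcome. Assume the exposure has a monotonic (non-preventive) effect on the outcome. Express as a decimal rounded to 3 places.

PN ≈ 0.585

Under exogeneity and monotonicity, PN = (RR − 1) / RR = 1 − 1/RR.
PN = (2.41 − 1) / 2.41 = 1.41 / 2.41 ≈ 0.5851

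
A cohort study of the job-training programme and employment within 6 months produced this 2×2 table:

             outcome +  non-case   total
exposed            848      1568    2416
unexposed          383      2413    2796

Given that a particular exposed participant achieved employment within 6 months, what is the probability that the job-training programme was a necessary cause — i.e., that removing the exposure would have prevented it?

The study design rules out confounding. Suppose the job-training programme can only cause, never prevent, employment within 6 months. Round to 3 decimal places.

p₁ = P(outcome | exposed) = 848/2416 = 0.35099
p₀ = P(outcome | unexposed) = 383/2796 = 0.13698
Under exogeneity and monotonicity, PN = (p₁ − p₀)/p₁.
PN = (0.35099 − 0.13698) / 0.35099 ≈ 0.6097

PN ≈ 0.610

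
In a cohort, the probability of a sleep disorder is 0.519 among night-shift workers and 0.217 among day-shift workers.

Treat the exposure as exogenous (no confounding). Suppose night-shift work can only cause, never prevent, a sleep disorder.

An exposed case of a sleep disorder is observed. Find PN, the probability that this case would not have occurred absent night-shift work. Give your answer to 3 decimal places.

Let p₁ = 0.519, p₀ = 0.217.
Under exogeneity and monotonicity, PN = (p₁ − p₀) / p₁.
PN = (0.519 − 0.217) / 0.519 = 0.302 / 0.519 ≈ 0.5819

PN ≈ 0.582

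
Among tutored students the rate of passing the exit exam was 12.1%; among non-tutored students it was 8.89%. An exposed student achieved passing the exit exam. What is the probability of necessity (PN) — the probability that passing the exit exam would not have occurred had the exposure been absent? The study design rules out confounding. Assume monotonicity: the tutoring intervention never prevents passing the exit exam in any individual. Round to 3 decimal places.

p₁ = 0.121, p₀ = 0.0889.
Under exogeneity and monotonicity, PN = (p₁ − p₀) / p₁.
PN = (0.121 − 0.0889) / 0.121 = 0.0321 / 0.121 ≈ 0.2653

PN ≈ 0.265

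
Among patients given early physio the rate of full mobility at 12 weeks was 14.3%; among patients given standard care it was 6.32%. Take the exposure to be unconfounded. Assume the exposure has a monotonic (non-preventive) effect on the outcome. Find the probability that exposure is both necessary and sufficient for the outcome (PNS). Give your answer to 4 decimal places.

p₁ = 0.143, p₀ = 0.0632.
Under exogeneity and monotonicity, PNS = p₁ − p₀.
PNS = 0.143 − 0.0632 = 0.0798

PNS ≈ 0.0798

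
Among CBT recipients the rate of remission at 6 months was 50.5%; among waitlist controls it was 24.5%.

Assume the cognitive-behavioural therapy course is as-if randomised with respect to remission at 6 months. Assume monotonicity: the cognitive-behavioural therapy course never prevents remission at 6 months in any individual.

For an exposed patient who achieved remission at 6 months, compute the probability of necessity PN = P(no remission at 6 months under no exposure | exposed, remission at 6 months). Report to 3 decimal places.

PN ≈ 0.515

p₁ = 0.505, p₀ = 0.245.
Under exogeneity and monotonicity, PN = (p₁ − p₀) / p₁.
PN = (0.505 − 0.245) / 0.505 = 0.26 / 0.505 ≈ 0.5149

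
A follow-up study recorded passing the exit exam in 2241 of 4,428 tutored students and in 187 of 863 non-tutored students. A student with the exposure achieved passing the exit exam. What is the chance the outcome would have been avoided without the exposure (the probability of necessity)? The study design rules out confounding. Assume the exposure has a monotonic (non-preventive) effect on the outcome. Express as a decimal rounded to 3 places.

p₁ = P(outcome | exposed) = 2241/4428 = 0.5061
p₀ = P(outcome | unexposed) = 187/863 = 0.21669
Under exogeneity and monotonicity, PN = (p₁ − p₀) / p₁.
PN = (0.5061 − 0.21669) / 0.5061 = 0.28941 / 0.5061 ≈ 0.5718

PN ≈ 0.572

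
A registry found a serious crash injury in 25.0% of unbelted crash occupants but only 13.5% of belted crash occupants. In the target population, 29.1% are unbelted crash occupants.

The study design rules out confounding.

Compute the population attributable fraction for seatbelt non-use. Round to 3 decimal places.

PAF ≈ 0.199

p₁ = 0.25, p₀ = 0.135.
Overall risk P(Y=1) = π·p₁ + (1−π)·p₀ = 0.291×0.25 + 0.709×0.135 = 0.16847.
Under exogeneity, PAF = [P(Y=1) − p₀] / P(Y=1).
PAF = (0.16847 − 0.135) / 0.16847 ≈ 0.1986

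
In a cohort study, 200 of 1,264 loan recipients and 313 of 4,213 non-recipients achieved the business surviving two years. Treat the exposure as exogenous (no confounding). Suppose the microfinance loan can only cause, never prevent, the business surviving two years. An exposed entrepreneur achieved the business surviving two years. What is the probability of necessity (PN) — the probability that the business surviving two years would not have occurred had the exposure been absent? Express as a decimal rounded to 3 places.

p₁ = P(outcome | exposed) = 200/1264 = 0.15823
p₀ = P(outcome | unexposed) = 313/4213 = 0.074294
Under exogeneity and monotonicity, PN = (p₁ − p₀) / p₁.
PN = (0.15823 − 0.074294) / 0.15823 = 0.083934 / 0.15823 ≈ 0.5305

PN ≈ 0.530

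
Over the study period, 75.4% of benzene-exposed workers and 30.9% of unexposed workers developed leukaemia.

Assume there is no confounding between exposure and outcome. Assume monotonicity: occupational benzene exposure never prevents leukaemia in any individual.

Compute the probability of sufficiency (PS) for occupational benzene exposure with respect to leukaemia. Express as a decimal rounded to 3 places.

PS ≈ 0.644

p₁ = 0.754, p₀ = 0.309.
Under exogeneity and monotonicity, PS = (p₁ − p₀) / (1 − p₀).
PS = (0.754 − 0.309) / (1 − 0.309) = 0.445 / 0.691 ≈ 0.6440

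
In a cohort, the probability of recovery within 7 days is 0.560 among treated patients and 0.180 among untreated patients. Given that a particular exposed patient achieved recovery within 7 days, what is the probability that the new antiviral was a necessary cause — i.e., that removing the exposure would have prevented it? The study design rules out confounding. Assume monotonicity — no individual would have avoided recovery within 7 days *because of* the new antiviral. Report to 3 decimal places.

PN ≈ 0.679

Let p₁ = 0.56, p₀ = 0.18.
Under exogeneity and monotonicity, PN = (p₁ − p₀) / p₁.
PN = (0.56 − 0.18) / 0.56 = 0.38 / 0.56 ≈ 0.6786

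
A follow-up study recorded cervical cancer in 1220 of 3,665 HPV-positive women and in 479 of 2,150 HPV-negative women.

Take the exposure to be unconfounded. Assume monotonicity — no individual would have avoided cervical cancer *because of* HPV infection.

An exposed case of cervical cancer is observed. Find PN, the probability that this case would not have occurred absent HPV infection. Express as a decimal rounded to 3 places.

PN ≈ 0.331

p₁ = P(outcome | exposed) = 1220/3665 = 0.33288
p₀ = P(outcome | unexposed) = 479/2150 = 0.22279
Under exogeneity and monotonicity, PN = (p₁ − p₀) / p₁.
PN = (0.33288 − 0.22279) / 0.33288 = 0.11009 / 0.33288 ≈ 0.3307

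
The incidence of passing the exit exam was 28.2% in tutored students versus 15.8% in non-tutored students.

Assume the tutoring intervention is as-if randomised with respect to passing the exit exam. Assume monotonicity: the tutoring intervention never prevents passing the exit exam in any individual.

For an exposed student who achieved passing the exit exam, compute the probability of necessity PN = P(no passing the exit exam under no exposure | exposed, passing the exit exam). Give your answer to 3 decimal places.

PN ≈ 0.440

p₁ = 0.282, p₀ = 0.158.
Under exogeneity and monotonicity, PN = (p₁ − p₀) / p₁.
PN = (0.282 − 0.158) / 0.282 = 0.124 / 0.282 ≈ 0.4397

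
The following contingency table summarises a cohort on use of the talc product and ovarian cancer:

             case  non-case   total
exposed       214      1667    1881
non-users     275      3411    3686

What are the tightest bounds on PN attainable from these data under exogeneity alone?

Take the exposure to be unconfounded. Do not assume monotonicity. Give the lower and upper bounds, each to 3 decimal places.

0.344 ≤ PN ≤ 1.000

p₁ = P(outcome | exposed) = 214/1881 = 0.11377
p₀ = P(outcome | unexposed) = 275/3686 = 0.074607
Under exogeneity alone the bounds on PN are max{0,(p₁−p₀)/p₁} ≤ PN ≤ min{1,(1−p₀)/p₁}.
  lower = (p₁ − p₀)/p₁ = 0.039163 / 0.11377 ≈ 0.3442
  upper = min{1, (1 − p₀)/p₁} = 0.92539 / 0.11377 ≈ 8.1339 → capped at 1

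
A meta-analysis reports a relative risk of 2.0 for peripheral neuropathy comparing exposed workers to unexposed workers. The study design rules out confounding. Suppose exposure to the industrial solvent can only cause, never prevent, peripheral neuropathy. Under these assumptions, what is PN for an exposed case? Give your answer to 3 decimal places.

Under exogeneity and monotonicity, PN = (RR − 1) / RR = 1 − 1/RR.
PN = (2.0 − 1) / 2.0 = 1 / 2.0 ≈ 0.5000

PN ≈ 0.500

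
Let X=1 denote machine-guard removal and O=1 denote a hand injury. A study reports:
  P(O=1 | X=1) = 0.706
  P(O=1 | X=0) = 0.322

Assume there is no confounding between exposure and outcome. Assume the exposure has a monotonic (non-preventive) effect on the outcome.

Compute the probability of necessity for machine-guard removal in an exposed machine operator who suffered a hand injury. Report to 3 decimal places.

Let p₁ = 0.706, p₀ = 0.322.
Under exogeneity and monotonicity, PN = (p₁ − p₀) / p₁.
PN = (0.706 − 0.322) / 0.706 = 0.384 / 0.706 ≈ 0.5439

PN ≈ 0.544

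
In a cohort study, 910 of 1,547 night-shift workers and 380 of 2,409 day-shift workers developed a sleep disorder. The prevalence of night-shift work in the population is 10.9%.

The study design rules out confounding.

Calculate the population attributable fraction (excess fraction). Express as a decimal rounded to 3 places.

PAF ≈ 0.229

p₁ = P(outcome | exposed) = 910/1547 = 0.58824
p₀ = P(outcome | unexposed) = 380/2409 = 0.15774
Overall risk P(Y=1) = π·p₁ + (1−π)·p₀ = 0.109×0.58824 + 0.891×0.15774 = 0.20467.
Under exogeneity, PAF = [P(Y=1) − p₀] / P(Y=1).
PAF = (0.20467 − 0.15774) / 0.20467 ≈ 0.2293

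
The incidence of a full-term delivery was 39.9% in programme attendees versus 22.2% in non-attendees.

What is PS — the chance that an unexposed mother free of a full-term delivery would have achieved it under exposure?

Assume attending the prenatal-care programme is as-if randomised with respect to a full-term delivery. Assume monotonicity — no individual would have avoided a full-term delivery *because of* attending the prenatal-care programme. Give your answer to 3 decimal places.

PS ≈ 0.228

p₁ = 0.399, p₀ = 0.222.
Under exogeneity and monotonicity, PS = (p₁ − p₀) / (1 − p₀).
PS = (0.399 − 0.222) / (1 − 0.222) = 0.177 / 0.778 ≈ 0.2275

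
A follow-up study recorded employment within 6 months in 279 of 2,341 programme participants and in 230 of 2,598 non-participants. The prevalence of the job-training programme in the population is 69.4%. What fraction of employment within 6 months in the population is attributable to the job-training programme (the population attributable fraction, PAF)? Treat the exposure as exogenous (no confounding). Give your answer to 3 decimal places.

p₁ = P(outcome | exposed) = 279/2341 = 0.11918
p₀ = P(outcome | unexposed) = 230/2598 = 0.08853
Overall risk P(Y=1) = π·p₁ + (1−π)·p₀ = 0.694×0.11918 + 0.306×0.08853 = 0.1098.
Under exogeneity, PAF = [P(Y=1) − p₀] / P(Y=1).
PAF = (0.1098 − 0.08853) / 0.1098 ≈ 0.1937

PAF ≈ 0.194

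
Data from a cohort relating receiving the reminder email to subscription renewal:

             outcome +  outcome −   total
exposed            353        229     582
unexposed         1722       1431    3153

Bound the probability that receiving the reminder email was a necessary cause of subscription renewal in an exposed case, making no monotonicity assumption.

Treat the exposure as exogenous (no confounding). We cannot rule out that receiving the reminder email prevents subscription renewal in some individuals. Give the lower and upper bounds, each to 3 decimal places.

p₁ = P(outcome | exposed) = 353/582 = 0.60653
p₀ = P(outcome | unexposed) = 1722/3153 = 0.54615
Under exogeneity alone the bounds on PN are max{0,(p₁−p₀)/p₁} ≤ PN ≤ min{1,(1−p₀)/p₁}.
  lower = (p₁ − p₀)/p₁ = 0.060383 / 0.60653 ≈ 0.0996
  upper = min{1, (1 − p₀)/p₁} = 0.45385 / 0.60653 ≈ 0.7483

0.100 ≤ PN ≤ 0.748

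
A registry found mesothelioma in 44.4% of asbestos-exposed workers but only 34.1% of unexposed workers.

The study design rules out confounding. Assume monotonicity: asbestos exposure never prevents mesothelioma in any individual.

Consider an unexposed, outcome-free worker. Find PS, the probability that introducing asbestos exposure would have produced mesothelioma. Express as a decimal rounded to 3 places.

PS ≈ 0.156

p₁ = 0.444, p₀ = 0.341.
Under exogeneity and monotonicity, PS = (p₁ − p₀) / (1 − p₀).
PS = (0.444 − 0.341) / (1 − 0.341) = 0.103 / 0.659 ≈ 0.1563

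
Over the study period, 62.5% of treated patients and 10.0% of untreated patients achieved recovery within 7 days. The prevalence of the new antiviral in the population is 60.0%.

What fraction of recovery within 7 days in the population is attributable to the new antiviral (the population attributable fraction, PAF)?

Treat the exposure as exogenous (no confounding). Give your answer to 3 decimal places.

PAF ≈ 0.759

p₁ = 0.625, p₀ = 0.1.
Overall risk P(Y=1) = π·p₁ + (1−π)·p₀ = 0.6×0.625 + 0.4×0.1 = 0.415.
Under exogeneity, PAF = [P(Y=1) − p₀] / P(Y=1).
PAF = (0.415 − 0.1) / 0.415 ≈ 0.7590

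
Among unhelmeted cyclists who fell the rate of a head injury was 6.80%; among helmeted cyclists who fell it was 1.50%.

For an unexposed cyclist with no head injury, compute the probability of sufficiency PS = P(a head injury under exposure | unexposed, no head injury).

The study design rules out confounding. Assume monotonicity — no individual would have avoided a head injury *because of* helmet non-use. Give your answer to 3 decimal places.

p₁ = 0.068, p₀ = 0.015.
Under exogeneity and monotonicity, PS = (p₁ − p₀) / (1 − p₀).
PS = (0.068 − 0.015) / (1 − 0.015) = 0.053 / 0.985 ≈ 0.0538

PS ≈ 0.054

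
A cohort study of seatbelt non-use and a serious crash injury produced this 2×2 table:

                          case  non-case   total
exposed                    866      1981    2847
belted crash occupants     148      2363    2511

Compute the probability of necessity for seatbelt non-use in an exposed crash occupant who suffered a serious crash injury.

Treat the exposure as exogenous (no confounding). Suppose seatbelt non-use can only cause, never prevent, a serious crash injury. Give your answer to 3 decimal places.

p₁ = P(outcome | exposed) = 866/2847 = 0.30418
p₀ = P(outcome | unexposed) = 148/2511 = 0.058941
Under exogeneity and monotonicity, PN = (p₁ − p₀)/p₁.
PN = (0.30418 − 0.058941) / 0.30418 ≈ 0.8062

PN ≈ 0.806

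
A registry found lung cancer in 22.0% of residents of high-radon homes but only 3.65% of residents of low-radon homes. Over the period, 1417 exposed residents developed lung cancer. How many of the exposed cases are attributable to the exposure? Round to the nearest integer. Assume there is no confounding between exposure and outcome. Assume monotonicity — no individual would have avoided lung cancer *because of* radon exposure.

p₁ = 0.22, p₀ = 0.0365.
PN = (p₁ − p₀)/p₁ = (0.22 − 0.0365) / 0.22 ≈ 0.83409.
Attributable cases ≈ PN × (exposed cases) = 0.83409 × 1417 ≈ 1181.91.

about 1182 cases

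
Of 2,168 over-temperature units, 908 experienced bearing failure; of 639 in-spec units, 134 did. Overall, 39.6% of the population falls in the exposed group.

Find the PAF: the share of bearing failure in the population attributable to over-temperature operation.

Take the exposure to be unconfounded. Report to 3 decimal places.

PAF ≈ 0.283

p₁ = P(outcome | exposed) = 908/2168 = 0.41882
p₀ = P(outcome | unexposed) = 134/639 = 0.2097
Overall risk P(Y=1) = π·p₁ + (1−π)·p₀ = 0.396×0.41882 + 0.604×0.2097 = 0.29251.
Under exogeneity, PAF = [P(Y=1) − p₀] / P(Y=1).
PAF = (0.29251 − 0.2097) / 0.29251 ≈ 0.2831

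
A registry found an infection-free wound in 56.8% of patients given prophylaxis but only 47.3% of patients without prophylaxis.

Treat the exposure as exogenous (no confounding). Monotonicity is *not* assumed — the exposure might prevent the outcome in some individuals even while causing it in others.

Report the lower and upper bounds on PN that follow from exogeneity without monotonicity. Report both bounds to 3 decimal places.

0.167 ≤ PN ≤ 0.928

p₁ = 0.568, p₀ = 0.473.
Under exogeneity alone the bounds on PN are max{0,(p₁−p₀)/p₁} ≤ PN ≤ min{1,(1−p₀)/p₁}.
  lower = (p₁ − p₀)/p₁ = 0.095 / 0.568 ≈ 0.1673
  upper = min{1, (1 − p₀)/p₁} = 0.527 / 0.568 ≈ 0.9278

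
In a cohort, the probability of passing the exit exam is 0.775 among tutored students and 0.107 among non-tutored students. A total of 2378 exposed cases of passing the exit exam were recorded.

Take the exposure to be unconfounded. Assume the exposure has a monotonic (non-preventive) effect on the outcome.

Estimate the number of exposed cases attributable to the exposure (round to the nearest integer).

Let p₁ = 0.775, p₀ = 0.107.
PN = (p₁ − p₀)/p₁ = (0.775 − 0.107) / 0.775 ≈ 0.86194.
Attributable cases ≈ PN × (exposed cases) = 0.86194 × 2378 ≈ 2049.68.

about 2050 cases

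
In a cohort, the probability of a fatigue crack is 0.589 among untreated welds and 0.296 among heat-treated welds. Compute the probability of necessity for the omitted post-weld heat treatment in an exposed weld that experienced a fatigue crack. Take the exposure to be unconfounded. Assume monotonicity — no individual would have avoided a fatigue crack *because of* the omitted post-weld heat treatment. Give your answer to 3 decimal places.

PN ≈ 0.497

Let p₁ = 0.589, p₀ = 0.296.
Under exogeneity and monotonicity, PN = (p₁ − p₀) / p₁.
PN = (0.589 − 0.296) / 0.589 = 0.293 / 0.589 ≈ 0.4975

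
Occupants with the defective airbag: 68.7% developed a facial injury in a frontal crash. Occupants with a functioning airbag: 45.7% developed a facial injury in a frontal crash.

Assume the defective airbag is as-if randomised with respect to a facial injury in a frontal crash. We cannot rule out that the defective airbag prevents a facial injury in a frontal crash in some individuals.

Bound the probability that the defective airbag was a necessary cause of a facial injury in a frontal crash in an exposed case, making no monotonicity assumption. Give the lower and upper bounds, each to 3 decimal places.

0.335 ≤ PN ≤ 0.790

p₁ = 0.687, p₀ = 0.457.
Under exogeneity alone the bounds on PN are max{0,(p₁−p₀)/p₁} ≤ PN ≤ min{1,(1−p₀)/p₁}.
  lower = (p₁ − p₀)/p₁ = 0.23 / 0.687 ≈ 0.3348
  upper = min{1, (1 − p₀)/p₁} = 0.543 / 0.687 ≈ 0.7904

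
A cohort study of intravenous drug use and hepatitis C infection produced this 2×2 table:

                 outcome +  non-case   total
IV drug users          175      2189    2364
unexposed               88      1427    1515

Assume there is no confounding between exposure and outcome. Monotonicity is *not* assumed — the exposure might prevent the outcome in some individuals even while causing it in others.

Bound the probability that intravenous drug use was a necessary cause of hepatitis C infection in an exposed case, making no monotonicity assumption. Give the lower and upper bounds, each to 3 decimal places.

0.215 ≤ PN ≤ 1.000

p₁ = P(outcome | exposed) = 175/2364 = 0.074027
p₀ = P(outcome | unexposed) = 88/1515 = 0.058086
Under exogeneity alone the bounds on PN are max{0,(p₁−p₀)/p₁} ≤ PN ≤ min{1,(1−p₀)/p₁}.
  lower = (p₁ − p₀)/p₁ = 0.015941 / 0.074027 ≈ 0.2153
  upper = min{1, (1 − p₀)/p₁} = 0.94191 / 0.074027 ≈ 12.7239 → capped at 1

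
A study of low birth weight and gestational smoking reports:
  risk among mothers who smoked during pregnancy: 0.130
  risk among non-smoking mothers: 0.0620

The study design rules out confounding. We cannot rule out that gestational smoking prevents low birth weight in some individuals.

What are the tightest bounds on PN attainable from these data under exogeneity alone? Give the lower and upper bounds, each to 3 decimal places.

Let p₁ = 0.13, p₀ = 0.062.
Under exogeneity alone the bounds on PN are max{0,(p₁−p₀)/p₁} ≤ PN ≤ min{1,(1−p₀)/p₁}.
  lower = (p₁ − p₀)/p₁ = 0.068 / 0.13 ≈ 0.5231
  upper = min{1, (1 − p₀)/p₁} = 0.938 / 0.13 ≈ 7.2154 → capped at 1

0.523 ≤ PN ≤ 1.000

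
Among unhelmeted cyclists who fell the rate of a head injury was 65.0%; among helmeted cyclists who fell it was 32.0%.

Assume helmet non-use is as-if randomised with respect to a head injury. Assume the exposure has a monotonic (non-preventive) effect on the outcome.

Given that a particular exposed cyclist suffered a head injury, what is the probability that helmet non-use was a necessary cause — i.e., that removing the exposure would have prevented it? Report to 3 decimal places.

PN ≈ 0.508

p₁ = 0.65, p₀ = 0.32.
Under exogeneity and monotonicity, PN = (p₁ − p₀) / p₁.
PN = (0.65 − 0.32) / 0.65 = 0.33 / 0.65 ≈ 0.5077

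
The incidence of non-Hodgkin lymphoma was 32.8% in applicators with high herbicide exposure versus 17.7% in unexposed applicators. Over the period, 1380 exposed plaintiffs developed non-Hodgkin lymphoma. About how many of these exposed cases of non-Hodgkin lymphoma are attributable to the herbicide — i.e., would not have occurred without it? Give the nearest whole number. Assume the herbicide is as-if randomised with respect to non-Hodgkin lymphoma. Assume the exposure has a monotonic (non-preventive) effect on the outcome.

p₁ = 0.328, p₀ = 0.177.
PN = (p₁ − p₀)/p₁ = (0.328 − 0.177) / 0.328 ≈ 0.46037.
Attributable cases ≈ PN × (exposed cases) = 0.46037 × 1380 ≈ 635.30.

about 635 cases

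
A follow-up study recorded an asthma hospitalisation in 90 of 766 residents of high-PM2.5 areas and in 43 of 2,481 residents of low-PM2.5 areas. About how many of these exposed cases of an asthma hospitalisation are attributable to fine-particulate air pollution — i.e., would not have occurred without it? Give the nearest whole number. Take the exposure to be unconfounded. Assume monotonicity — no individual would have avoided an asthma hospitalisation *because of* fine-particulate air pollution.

p₁ = P(outcome | exposed) = 90/766 = 0.11749
p₀ = P(outcome | unexposed) = 43/2481 = 0.017332
PN = (p₁ − p₀)/p₁ = (0.11749 − 0.017332) / 0.11749 ≈ 0.85249.
Attributable cases ≈ PN × (exposed cases) = 0.85249 × 90 ≈ 76.72.

about 77 cases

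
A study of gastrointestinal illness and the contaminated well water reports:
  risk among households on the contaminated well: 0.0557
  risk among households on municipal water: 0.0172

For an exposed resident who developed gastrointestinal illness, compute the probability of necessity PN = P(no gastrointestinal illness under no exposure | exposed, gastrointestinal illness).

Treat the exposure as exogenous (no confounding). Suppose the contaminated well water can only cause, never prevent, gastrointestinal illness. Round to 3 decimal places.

PN ≈ 0.691

Let p₁ = 0.0557, p₀ = 0.0172.
Under exogeneity and monotonicity, PN = (p₁ − p₀) / p₁.
PN = (0.0557 − 0.0172) / 0.0557 = 0.0385 / 0.0557 ≈ 0.6912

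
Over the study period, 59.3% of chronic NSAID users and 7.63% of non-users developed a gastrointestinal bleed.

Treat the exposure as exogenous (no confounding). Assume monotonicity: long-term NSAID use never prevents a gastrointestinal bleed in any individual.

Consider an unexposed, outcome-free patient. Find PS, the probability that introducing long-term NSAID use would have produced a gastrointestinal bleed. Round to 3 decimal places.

p₁ = 0.593, p₀ = 0.0763.
Under exogeneity and monotonicity, PS = (p₁ − p₀) / (1 − p₀).
PS = (0.593 − 0.0763) / (1 − 0.0763) = 0.5167 / 0.9237 ≈ 0.5594

PS ≈ 0.559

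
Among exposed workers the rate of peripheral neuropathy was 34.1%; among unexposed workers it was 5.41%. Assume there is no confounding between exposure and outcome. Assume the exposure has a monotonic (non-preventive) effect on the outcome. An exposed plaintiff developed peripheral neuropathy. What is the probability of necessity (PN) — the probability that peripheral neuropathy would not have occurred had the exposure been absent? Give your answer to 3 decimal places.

PN ≈ 0.841

p₁ = 0.341, p₀ = 0.0541.
Under exogeneity and monotonicity, PN = (p₁ − p₀) / p₁.
PN = (0.341 − 0.0541) / 0.341 = 0.2869 / 0.341 ≈ 0.8413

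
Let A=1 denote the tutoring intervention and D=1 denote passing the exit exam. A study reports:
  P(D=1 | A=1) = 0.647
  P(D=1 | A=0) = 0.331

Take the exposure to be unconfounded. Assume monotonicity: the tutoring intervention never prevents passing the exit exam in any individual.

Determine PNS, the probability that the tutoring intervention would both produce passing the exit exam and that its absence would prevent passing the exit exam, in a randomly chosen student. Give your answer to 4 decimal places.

PNS ≈ 0.3160

Let p₁ = 0.647, p₀ = 0.331.
Under exogeneity and monotonicity, PNS = p₁ − p₀.
PNS = 0.647 − 0.331 = 0.316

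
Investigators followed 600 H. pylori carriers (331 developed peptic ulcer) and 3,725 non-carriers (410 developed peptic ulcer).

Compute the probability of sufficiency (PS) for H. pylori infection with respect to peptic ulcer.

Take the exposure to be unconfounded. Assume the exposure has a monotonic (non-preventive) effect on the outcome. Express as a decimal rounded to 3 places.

p₁ = P(outcome | exposed) = 331/600 = 0.55167
p₀ = P(outcome | unexposed) = 410/3725 = 0.11007
Under exogeneity and monotonicity, PS = (p₁ − p₀) / (1 − p₀).
PS = (0.55167 − 0.11007) / (1 − 0.11007) = 0.4416 / 0.88993 ≈ 0.4962

PS ≈ 0.496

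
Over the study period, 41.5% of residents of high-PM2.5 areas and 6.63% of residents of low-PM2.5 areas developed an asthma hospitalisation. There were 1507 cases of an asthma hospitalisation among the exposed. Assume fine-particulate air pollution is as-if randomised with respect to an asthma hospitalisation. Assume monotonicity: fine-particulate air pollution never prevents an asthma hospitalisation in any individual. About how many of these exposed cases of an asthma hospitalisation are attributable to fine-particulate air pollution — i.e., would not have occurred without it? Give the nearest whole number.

about 1266 cases

p₁ = 0.415, p₀ = 0.0663.
PN = (p₁ − p₀)/p₁ = (0.415 − 0.0663) / 0.415 ≈ 0.84024.
Attributable cases ≈ PN × (exposed cases) = 0.84024 × 1507 ≈ 1266.24.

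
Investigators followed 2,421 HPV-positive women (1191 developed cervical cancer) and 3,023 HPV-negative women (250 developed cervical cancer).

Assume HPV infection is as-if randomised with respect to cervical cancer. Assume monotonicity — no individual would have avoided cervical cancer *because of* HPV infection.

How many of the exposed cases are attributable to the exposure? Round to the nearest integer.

about 991 cases

p₁ = P(outcome | exposed) = 1191/2421 = 0.49195
p₀ = P(outcome | unexposed) = 250/3023 = 0.082699
PN = (p₁ − p₀)/p₁ = (0.49195 − 0.082699) / 0.49195 ≈ 0.83189.
Attributable cases ≈ PN × (exposed cases) = 0.83189 × 1191 ≈ 990.78.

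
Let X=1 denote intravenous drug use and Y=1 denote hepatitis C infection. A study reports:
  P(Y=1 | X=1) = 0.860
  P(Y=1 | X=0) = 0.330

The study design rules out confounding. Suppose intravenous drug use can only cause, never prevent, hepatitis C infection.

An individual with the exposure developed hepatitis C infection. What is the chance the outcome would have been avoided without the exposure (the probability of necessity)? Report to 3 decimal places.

Let p₁ = 0.86, p₀ = 0.33.
Under exogeneity and monotonicity, PN = (p₁ − p₀) / p₁.
PN = (0.86 − 0.33) / 0.86 = 0.53 / 0.86 ≈ 0.6163

PN ≈ 0.616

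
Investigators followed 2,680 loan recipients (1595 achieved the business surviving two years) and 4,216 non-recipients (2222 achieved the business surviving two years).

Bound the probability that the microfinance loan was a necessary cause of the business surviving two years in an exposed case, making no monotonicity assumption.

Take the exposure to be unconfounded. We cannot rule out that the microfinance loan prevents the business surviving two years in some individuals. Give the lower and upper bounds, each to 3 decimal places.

0.114 ≤ PN ≤ 0.795

p₁ = P(outcome | exposed) = 1595/2680 = 0.59515
p₀ = P(outcome | unexposed) = 2222/4216 = 0.52704
Under exogeneity alone the bounds on PN are max{0,(p₁−p₀)/p₁} ≤ PN ≤ min{1,(1−p₀)/p₁}.
  lower = (p₁ − p₀)/p₁ = 0.068109 / 0.59515 ≈ 0.1144
  upper = min{1, (1 − p₀)/p₁} = 0.47296 / 0.59515 ≈ 0.7947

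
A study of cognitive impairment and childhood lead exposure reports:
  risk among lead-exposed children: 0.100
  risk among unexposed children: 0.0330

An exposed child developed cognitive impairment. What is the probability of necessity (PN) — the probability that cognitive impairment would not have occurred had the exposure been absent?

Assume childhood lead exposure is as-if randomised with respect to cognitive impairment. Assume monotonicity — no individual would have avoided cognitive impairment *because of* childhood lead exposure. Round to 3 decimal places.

PN ≈ 0.670

Let p₁ = 0.1, p₀ = 0.033.
Under exogeneity and monotonicity, PN = (p₁ − p₀) / p₁.
PN = (0.1 − 0.033) / 0.1 = 0.067 / 0.1 ≈ 0.6700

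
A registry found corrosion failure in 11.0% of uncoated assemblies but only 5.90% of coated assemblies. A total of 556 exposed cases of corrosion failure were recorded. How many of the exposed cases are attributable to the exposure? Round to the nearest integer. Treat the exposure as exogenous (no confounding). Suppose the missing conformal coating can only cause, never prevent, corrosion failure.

p₁ = 0.11, p₀ = 0.059.
PN = (p₁ − p₀)/p₁ = (0.11 − 0.059) / 0.11 ≈ 0.46364.
Attributable cases ≈ PN × (exposed cases) = 0.46364 × 556 ≈ 257.78.

about 258 cases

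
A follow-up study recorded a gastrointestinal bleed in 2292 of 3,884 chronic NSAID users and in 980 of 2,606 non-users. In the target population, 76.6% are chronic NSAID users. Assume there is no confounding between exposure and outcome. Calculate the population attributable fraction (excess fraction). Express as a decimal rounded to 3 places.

PAF ≈ 0.304

p₁ = P(outcome | exposed) = 2292/3884 = 0.59011
p₀ = P(outcome | unexposed) = 980/2606 = 0.37606
Overall risk P(Y=1) = π·p₁ + (1−π)·p₀ = 0.766×0.59011 + 0.234×0.37606 = 0.54002.
Under exogeneity, PAF = [P(Y=1) − p₀] / P(Y=1).
PAF = (0.54002 − 0.37606) / 0.54002 ≈ 0.3036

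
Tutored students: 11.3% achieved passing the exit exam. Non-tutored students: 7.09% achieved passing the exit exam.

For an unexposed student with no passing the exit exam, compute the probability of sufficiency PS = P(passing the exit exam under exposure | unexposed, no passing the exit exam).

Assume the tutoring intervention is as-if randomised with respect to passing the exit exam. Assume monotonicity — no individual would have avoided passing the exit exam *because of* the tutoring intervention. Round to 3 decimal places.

PS ≈ 0.045

p₁ = 0.113, p₀ = 0.0709.
Under exogeneity and monotonicity, PS = (p₁ − p₀) / (1 − p₀).
PS = (0.113 − 0.0709) / (1 − 0.0709) = 0.0421 / 0.9291 ≈ 0.0453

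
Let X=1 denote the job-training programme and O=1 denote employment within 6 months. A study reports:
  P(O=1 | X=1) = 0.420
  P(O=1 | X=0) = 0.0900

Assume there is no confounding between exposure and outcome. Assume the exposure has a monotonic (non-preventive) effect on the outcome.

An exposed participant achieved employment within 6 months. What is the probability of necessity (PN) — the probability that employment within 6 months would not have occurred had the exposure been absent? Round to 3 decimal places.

Let p₁ = 0.42, p₀ = 0.09.
Under exogeneity and monotonicity, PN = (p₁ − p₀) / p₁.
PN = (0.42 − 0.09) / 0.42 = 0.33 / 0.42 ≈ 0.7857

PN ≈ 0.786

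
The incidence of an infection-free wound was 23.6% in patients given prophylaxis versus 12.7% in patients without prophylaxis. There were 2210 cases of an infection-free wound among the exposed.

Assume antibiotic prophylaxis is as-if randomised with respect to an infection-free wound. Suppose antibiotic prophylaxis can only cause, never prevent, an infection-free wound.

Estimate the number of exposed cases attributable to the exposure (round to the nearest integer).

p₁ = 0.236, p₀ = 0.127.
PN = (p₁ − p₀)/p₁ = (0.236 − 0.127) / 0.236 ≈ 0.46186.
Attributable cases ≈ PN × (exposed cases) = 0.46186 × 2210 ≈ 1020.72.

about 1021 cases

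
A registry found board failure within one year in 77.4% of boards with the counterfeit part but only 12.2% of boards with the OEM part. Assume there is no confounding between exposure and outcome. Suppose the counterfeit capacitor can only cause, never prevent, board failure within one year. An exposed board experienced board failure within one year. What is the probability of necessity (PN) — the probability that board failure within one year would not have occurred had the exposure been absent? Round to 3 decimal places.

p₁ = 0.774, p₀ = 0.122.
Under exogeneity and monotonicity, PN = (p₁ − p₀) / p₁.
PN = (0.774 − 0.122) / 0.774 = 0.652 / 0.774 ≈ 0.8424

PN ≈ 0.842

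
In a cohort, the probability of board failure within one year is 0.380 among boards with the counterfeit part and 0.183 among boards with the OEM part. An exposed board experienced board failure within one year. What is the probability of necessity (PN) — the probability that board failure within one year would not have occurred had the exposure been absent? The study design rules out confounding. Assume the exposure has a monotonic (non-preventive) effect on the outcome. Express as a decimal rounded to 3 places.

PN ≈ 0.518

Let p₁ = 0.38, p₀ = 0.183.
Under exogeneity and monotonicity, PN = (p₁ − p₀) / p₁.
PN = (0.38 − 0.183) / 0.38 = 0.197 / 0.38 ≈ 0.5184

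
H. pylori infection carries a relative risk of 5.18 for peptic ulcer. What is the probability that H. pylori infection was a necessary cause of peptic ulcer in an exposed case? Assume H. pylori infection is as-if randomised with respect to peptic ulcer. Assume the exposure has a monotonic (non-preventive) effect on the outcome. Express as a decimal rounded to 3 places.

Under exogeneity and monotonicity, PN = (RR − 1) / RR = 1 − 1/RR.
PN = (5.18 − 1) / 5.18 = 4.18 / 5.18 ≈ 0.8069

PN ≈ 0.807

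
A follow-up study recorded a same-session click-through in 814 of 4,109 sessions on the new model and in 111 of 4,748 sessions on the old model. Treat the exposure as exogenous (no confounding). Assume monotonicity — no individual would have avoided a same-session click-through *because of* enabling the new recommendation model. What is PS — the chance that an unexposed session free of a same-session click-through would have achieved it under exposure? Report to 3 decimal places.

PS ≈ 0.179

p₁ = P(outcome | exposed) = 814/4109 = 0.1981
p₀ = P(outcome | unexposed) = 111/4748 = 0.023378
Under exogeneity and monotonicity, PS = (p₁ − p₀) / (1 − p₀).
PS = (0.1981 − 0.023378) / (1 − 0.023378) = 0.17472 / 0.97662 ≈ 0.1789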